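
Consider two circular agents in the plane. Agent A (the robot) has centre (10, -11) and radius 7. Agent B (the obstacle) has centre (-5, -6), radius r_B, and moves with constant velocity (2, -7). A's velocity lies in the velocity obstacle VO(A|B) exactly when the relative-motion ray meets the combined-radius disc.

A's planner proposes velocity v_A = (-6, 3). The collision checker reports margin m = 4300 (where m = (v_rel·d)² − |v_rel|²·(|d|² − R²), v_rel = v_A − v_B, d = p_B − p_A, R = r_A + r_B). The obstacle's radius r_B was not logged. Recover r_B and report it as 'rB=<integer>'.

m = 4300
d = (-15, 5);  v_rel = (-8, 10),  |v_rel|² = 164
v_rel×d = (-8)·(5) − (10)·(-15) = 110
since m = R²·164 − 110²:  R² = (12100 + 4300) / 164 = 100
R = √100 = 10  ⇒  r_B = 10 − 7 = 3

rB=3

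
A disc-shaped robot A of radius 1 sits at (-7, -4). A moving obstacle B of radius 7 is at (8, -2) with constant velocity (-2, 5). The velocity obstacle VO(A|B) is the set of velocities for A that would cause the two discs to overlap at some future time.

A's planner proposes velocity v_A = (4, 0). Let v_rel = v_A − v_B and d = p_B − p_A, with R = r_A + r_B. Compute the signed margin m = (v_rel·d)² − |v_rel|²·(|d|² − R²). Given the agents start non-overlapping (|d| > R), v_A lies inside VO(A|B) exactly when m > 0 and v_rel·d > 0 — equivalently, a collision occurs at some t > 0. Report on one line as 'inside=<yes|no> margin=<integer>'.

d = (15, 2),  |d|² = 229;  R = 1+7 = 8,  c = 229−8² = 165
v_rel = (6, -5),  |v_rel|² = 61;  v_rel·d = (6)·(15) + (-5)·(2) = 80
61·t² − 160·t + 165 = 0  ⇒  m = 80² − 61·165 = -3665
m = -3665 < 0,  v_rel·d = 80 > 0  ⇒  outside

inside=no margin=-3665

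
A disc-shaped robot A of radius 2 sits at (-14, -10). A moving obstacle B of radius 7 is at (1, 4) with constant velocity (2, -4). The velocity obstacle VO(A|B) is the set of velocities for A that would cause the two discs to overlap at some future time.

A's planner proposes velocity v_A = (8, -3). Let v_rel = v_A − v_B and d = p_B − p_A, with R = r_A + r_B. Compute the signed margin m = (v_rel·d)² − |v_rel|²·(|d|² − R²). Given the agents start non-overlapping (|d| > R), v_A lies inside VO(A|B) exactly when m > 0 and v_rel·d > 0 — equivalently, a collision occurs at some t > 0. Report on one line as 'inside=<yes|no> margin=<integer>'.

d = (15, 14),  |d|² = 421;  R = 2+7 = 9,  c = 421−9² = 340
v_rel = (6, 1),  |v_rel|² = 37;  v_rel·d = (6)·(15) + (1)·(14) = 104
37·t² − 208·t + 340 = 0  ⇒  m = 104² − 37·340 = -1764
m = -1764 < 0,  v_rel·d = 104 > 0  ⇒  outside

inside=no margin=-1764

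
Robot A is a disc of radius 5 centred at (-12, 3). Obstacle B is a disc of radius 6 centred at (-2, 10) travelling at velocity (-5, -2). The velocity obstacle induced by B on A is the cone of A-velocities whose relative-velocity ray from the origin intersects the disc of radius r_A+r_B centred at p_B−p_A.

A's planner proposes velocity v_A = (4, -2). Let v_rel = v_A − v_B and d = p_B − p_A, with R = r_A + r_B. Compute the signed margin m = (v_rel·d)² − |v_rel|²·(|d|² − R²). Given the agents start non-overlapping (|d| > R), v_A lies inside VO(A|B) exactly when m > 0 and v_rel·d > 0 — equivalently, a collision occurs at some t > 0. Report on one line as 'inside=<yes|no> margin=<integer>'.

d = (10, 7),  |d|² = 149;  R = 5+6 = 11,  c = 149−11² = 28
v_rel = (9, 0),  |v_rel|² = 81;  v_rel·d = (9)·(10) + (0)·(7) = 90
81·t² − 180·t + 28 = 0  ⇒  m = 90² − 81·28 = 5832
m = 5832 > 0,  v_rel·d = 90 > 0  ⇒  inside

inside=yes margin=5832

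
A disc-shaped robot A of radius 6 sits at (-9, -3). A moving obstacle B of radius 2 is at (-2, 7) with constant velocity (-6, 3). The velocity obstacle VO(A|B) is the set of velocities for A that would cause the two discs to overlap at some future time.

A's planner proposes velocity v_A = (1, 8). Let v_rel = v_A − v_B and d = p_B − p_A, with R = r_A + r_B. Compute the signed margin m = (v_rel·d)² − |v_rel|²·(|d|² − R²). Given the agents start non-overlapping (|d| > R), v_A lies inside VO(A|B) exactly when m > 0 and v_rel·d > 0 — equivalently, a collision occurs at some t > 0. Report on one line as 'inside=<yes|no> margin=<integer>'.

d = (7, 10),  |d|² = 149;  R = 6+2 = 8,  c = 149−8² = 85
v_rel = (7, 5),  |v_rel|² = 74;  v_rel·d = (7)·(7) + (5)·(10) = 99
74·t² − 198·t + 85 = 0  ⇒  m = 99² − 74·85 = 3511
m = 3511 > 0,  v_rel·d = 99 > 0  ⇒  inside

inside=yes margin=3511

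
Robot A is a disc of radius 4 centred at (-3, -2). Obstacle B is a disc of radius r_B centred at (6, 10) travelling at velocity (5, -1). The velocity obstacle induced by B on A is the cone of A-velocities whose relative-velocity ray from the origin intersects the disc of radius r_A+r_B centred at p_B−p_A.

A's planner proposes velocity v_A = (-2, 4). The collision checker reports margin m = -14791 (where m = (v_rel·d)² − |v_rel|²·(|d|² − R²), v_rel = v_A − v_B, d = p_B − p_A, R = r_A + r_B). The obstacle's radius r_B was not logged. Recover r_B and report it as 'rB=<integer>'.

m = -14791
d = (9, 12);  v_rel = (-7, 5),  |v_rel|² = 74
v_rel×d = (-7)·(12) − (5)·(9) = -129
since m = R²·74 − (-129)²:  R² = (16641 + -14791) / 74 = 25
R = √25 = 5  ⇒  r_B = 5 − 4 = 1

rB=1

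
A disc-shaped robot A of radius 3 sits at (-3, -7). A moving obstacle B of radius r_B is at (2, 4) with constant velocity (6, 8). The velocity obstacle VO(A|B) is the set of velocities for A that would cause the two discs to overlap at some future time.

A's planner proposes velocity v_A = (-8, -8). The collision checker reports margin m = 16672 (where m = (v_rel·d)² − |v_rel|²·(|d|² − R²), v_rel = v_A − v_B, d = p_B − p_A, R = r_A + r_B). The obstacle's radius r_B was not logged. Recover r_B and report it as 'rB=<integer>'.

m = 16672
d = (5, 11);  v_rel = (-14, -16),  |v_rel|² = 452
v_rel×d = (-14)·(11) − (-16)·(5) = -74
since m = R²·452 − (-74)²:  R² = (5476 + 16672) / 452 = 49
R = √49 = 7  ⇒  r_B = 7 − 3 = 4

rB=4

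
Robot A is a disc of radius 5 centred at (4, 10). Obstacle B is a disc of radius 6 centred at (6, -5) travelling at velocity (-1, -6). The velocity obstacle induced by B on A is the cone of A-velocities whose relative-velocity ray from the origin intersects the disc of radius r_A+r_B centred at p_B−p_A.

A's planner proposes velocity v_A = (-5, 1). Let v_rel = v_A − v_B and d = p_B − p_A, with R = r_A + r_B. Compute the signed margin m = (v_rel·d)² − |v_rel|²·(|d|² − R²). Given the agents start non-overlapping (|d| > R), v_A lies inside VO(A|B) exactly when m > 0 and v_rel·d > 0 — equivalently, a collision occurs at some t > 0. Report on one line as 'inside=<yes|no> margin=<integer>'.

d = (2, -15),  |d|² = 229;  R = 5+6 = 11,  c = 229−11² = 108
v_rel = (-4, 7),  |v_rel|² = 65;  v_rel·d = (-4)·(2) + (7)·(-15) = -113
65·t² + 226·t + 108 = 0  ⇒  m = (-113)² − 65·108 = 5749
m = 5749 > 0,  v_rel·d = -113 < 0  ⇒  outside

inside=no margin=5749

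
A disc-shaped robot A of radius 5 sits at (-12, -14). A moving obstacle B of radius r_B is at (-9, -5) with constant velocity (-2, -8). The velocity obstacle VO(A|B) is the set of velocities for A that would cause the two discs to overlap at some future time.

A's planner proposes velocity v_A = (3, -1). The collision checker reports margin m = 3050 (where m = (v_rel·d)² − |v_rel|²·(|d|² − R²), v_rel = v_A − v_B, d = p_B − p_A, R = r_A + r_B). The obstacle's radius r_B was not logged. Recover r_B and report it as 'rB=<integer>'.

m = 3050
d = (3, 9);  v_rel = (5, 7),  |v_rel|² = 74
v_rel×d = (5)·(9) − (7)·(3) = 24
since m = R²·74 − 24²:  R² = (576 + 3050) / 74 = 49
R = √49 = 7  ⇒  r_B = 7 − 5 = 2

rB=2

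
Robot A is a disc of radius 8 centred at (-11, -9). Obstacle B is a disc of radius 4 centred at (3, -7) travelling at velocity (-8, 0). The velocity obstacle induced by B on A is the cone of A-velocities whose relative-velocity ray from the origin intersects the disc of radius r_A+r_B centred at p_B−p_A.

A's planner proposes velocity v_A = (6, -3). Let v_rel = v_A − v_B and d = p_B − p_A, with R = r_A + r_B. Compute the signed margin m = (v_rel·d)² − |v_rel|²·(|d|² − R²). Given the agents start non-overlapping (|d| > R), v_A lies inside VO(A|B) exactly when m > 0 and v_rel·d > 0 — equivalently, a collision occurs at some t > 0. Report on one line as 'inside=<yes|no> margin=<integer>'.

d = (14, 2),  |d|² = 200;  R = 8+4 = 12,  c = 200−12² = 56
v_rel = (14, -3),  |v_rel|² = 205;  v_rel·d = (14)·(14) + (-3)·(2) = 190
205·t² − 380·t + 56 = 0  ⇒  m = 190² − 205·56 = 24620
m = 24620 > 0,  v_rel·d = 190 > 0  ⇒  inside

inside=yes margin=24620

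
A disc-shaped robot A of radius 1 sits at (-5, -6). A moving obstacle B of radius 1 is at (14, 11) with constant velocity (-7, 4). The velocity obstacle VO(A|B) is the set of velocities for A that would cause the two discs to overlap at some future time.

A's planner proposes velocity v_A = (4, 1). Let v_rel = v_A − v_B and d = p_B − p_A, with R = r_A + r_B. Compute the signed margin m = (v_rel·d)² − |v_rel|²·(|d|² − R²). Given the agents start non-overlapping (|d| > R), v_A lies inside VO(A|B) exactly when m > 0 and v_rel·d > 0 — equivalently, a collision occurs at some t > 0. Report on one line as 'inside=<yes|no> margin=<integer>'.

d = (19, 17),  |d|² = 650;  R = 1+1 = 2,  c = 650−2² = 646
v_rel = (11, -3),  |v_rel|² = 130;  v_rel·d = (11)·(19) + (-3)·(17) = 158
130·t² − 316·t + 646 = 0  ⇒  m = 158² − 130·646 = -59016
m = -59016 < 0,  v_rel·d = 158 > 0  ⇒  outside

inside=no margin=-59016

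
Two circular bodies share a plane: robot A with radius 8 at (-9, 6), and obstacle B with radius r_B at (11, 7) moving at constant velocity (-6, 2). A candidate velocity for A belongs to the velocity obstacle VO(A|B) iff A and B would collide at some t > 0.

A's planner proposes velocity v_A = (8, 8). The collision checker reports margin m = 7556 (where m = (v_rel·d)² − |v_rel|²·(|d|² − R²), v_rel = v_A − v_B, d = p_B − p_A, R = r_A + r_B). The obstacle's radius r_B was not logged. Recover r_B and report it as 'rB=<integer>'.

m = 7556
d = (20, 1);  v_rel = (14, 6),  |v_rel|² = 232
v_rel×d = (14)·(1) − (6)·(20) = -106
since m = R²·232 − (-106)²:  R² = (11236 + 7556) / 232 = 81
R = √81 = 9  ⇒  r_B = 9 − 8 = 1

rB=1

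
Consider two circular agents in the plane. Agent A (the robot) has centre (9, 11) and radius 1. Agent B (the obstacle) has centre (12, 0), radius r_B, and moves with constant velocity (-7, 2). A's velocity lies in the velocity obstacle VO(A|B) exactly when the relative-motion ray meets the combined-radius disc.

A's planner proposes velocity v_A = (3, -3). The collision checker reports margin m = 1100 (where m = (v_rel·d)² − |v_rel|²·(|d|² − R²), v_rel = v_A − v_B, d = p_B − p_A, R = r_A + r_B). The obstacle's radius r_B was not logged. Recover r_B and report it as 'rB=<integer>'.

m = 1100
d = (3, -11);  v_rel = (10, -5),  |v_rel|² = 125
v_rel×d = (10)·(-11) − (-5)·(3) = -95
since m = R²·125 − (-95)²:  R² = (9025 + 1100) / 125 = 81
R = √81 = 9  ⇒  r_B = 9 − 1 = 8

rB=8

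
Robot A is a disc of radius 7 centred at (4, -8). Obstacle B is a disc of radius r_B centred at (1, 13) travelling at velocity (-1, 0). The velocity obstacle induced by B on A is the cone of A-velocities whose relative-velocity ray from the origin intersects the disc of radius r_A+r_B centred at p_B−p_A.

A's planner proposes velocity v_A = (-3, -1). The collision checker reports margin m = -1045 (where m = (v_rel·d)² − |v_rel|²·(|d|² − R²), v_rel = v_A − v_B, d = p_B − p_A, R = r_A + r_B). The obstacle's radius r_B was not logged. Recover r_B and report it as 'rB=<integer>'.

m = -1045
d = (-3, 21);  v_rel = (-2, -1),  |v_rel|² = 5
v_rel×d = (-2)·(21) − (-1)·(-3) = -45
since m = R²·5 − (-45)²:  R² = (2025 + -1045) / 5 = 196
R = √196 = 14  ⇒  r_B = 14 − 7 = 7

rB=7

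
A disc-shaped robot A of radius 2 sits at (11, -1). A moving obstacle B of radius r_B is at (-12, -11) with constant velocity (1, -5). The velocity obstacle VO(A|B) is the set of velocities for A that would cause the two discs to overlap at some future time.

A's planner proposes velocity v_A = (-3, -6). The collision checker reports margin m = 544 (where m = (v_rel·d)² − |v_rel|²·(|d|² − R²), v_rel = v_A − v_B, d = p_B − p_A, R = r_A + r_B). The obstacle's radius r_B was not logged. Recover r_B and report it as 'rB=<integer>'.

m = 544
d = (-23, -10);  v_rel = (-4, -1),  |v_rel|² = 17
v_rel×d = (-4)·(-10) − (-1)·(-23) = 17
since m = R²·17 − 17²:  R² = (289 + 544) / 17 = 49
R = √49 = 7  ⇒  r_B = 7 − 2 = 5

rB=5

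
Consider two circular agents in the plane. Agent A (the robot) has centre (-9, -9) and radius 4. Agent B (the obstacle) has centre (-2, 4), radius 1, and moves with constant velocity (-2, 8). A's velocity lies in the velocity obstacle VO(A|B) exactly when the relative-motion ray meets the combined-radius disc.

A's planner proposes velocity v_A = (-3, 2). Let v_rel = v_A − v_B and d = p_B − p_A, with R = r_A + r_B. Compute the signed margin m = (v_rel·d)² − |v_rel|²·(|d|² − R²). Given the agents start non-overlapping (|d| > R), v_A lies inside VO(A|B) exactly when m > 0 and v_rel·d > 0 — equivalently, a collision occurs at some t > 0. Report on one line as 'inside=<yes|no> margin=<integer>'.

d = (7, 13),  |d|² = 218;  R = 4+1 = 5,  c = 218−5² = 193
v_rel = (-1, -6),  |v_rel|² = 37;  v_rel·d = (-1)·(7) + (-6)·(13) = -85
37·t² + 170·t + 193 = 0  ⇒  m = (-85)² − 37·193 = 84
m = 84 > 0,  v_rel·d = -85 < 0  ⇒  outside

inside=no margin=84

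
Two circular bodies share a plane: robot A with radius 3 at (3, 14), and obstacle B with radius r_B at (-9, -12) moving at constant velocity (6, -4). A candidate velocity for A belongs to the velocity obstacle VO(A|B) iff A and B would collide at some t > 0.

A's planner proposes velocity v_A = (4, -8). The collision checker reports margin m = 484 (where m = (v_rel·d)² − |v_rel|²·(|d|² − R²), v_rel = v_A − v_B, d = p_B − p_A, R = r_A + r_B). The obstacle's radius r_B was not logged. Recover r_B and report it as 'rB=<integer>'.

m = 484
d = (-12, -26);  v_rel = (-2, -4),  |v_rel|² = 20
v_rel×d = (-2)·(-26) − (-4)·(-12) = 4
since m = R²·20 − 4²:  R² = (16 + 484) / 20 = 25
R = √25 = 5  ⇒  r_B = 5 − 3 = 2

rB=2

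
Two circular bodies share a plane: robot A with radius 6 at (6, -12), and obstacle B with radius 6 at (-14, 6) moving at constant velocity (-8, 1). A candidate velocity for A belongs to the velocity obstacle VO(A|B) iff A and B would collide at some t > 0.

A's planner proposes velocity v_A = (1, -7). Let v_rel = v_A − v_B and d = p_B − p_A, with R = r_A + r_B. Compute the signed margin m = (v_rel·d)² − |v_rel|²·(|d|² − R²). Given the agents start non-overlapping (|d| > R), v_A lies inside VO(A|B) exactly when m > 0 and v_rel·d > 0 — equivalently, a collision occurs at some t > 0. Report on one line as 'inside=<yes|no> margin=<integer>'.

d = (-20, 18),  |d|² = 724;  R = 6+6 = 12,  c = 724−12² = 580
v_rel = (9, -8),  |v_rel|² = 145;  v_rel·d = (9)·(-20) + (-8)·(18) = -324
145·t² + 648·t + 580 = 0  ⇒  m = (-324)² − 145·580 = 20876
m = 20876 > 0,  v_rel·d = -324 < 0  ⇒  outside

inside=no margin=20876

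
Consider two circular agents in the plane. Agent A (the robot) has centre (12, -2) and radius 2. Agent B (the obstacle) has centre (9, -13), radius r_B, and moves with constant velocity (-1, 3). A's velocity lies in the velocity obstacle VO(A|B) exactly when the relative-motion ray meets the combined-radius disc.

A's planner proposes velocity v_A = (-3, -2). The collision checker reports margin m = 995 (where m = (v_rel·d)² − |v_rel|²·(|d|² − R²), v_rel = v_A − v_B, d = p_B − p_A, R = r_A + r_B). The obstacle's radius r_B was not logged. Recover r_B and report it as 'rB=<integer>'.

m = 995
d = (-3, -11);  v_rel = (-2, -5),  |v_rel|² = 29
v_rel×d = (-2)·(-11) − (-5)·(-3) = 7
since m = R²·29 − 7²:  R² = (49 + 995) / 29 = 36
R = √36 = 6  ⇒  r_B = 6 − 2 = 4

rB=4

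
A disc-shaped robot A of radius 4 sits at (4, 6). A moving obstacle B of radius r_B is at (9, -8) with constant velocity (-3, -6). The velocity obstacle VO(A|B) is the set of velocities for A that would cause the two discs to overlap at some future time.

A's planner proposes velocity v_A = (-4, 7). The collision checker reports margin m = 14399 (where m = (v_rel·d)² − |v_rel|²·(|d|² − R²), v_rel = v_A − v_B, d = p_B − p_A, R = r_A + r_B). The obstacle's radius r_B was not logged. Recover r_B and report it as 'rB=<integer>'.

m = 14399
d = (5, -14);  v_rel = (-1, 13),  |v_rel|² = 170
v_rel×d = (-1)·(-14) − (13)·(5) = -51
since m = R²·170 − (-51)²:  R² = (2601 + 14399) / 170 = 100
R = √100 = 10  ⇒  r_B = 10 − 4 = 6

rB=6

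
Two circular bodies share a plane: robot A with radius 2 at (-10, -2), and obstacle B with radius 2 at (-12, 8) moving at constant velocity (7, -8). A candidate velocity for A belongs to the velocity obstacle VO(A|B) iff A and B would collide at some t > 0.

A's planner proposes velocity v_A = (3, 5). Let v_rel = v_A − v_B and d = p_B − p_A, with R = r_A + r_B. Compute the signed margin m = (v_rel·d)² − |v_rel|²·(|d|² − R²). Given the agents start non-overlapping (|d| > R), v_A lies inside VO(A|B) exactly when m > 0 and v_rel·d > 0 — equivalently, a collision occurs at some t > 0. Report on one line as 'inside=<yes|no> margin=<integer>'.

d = (-2, 10),  |d|² = 104;  R = 2+2 = 4,  c = 104−4² = 88
v_rel = (-4, 13),  |v_rel|² = 185;  v_rel·d = (-4)·(-2) + (13)·(10) = 138
185·t² − 276·t + 88 = 0  ⇒  m = 138² − 185·88 = 2764
m = 2764 > 0,  v_rel·d = 138 > 0  ⇒  inside

inside=yes margin=2764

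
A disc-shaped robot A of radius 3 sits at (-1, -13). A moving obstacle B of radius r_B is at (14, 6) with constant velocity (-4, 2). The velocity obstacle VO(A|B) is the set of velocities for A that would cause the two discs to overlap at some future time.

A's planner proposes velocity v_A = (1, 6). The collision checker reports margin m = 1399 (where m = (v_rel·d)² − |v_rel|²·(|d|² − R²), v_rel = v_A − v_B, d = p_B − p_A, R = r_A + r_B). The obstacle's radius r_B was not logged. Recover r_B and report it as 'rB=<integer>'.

m = 1399
d = (15, 19);  v_rel = (5, 4),  |v_rel|² = 41
v_rel×d = (5)·(19) − (4)·(15) = 35
since m = R²·41 − 35²:  R² = (1225 + 1399) / 41 = 64
R = √64 = 8  ⇒  r_B = 8 − 3 = 5

rB=5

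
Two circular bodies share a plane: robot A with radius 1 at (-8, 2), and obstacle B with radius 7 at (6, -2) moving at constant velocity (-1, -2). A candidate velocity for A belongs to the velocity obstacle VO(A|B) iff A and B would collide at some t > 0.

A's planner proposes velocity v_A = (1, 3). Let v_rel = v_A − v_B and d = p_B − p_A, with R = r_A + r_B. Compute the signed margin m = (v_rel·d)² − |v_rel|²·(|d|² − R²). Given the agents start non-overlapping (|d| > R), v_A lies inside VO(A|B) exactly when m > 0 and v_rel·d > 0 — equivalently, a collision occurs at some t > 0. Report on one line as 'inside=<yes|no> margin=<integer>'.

d = (14, -4),  |d|² = 212;  R = 1+7 = 8,  c = 212−8² = 148
v_rel = (2, 5),  |v_rel|² = 29;  v_rel·d = (2)·(14) + (5)·(-4) = 8
29·t² − 16·t + 148 = 0  ⇒  m = 8² − 29·148 = -4228
m = -4228 < 0,  v_rel·d = 8 > 0  ⇒  outside

inside=no margin=-4228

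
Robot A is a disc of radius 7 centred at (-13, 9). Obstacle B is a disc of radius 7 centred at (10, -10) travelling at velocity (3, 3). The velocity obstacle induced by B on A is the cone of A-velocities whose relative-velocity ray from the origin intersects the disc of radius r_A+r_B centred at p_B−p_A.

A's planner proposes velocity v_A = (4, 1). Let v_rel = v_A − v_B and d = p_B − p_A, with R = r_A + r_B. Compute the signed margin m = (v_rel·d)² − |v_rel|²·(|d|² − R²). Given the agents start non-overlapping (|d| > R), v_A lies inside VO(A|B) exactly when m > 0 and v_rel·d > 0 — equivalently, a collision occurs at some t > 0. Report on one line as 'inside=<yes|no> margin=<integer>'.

d = (23, -19),  |d|² = 890;  R = 7+7 = 14,  c = 890−14² = 694
v_rel = (1, -2),  |v_rel|² = 5;  v_rel·d = (1)·(23) + (-2)·(-19) = 61
5·t² − 122·t + 694 = 0  ⇒  m = 61² − 5·694 = 251
m = 251 > 0,  v_rel·d = 61 > 0  ⇒  inside

inside=yes margin=251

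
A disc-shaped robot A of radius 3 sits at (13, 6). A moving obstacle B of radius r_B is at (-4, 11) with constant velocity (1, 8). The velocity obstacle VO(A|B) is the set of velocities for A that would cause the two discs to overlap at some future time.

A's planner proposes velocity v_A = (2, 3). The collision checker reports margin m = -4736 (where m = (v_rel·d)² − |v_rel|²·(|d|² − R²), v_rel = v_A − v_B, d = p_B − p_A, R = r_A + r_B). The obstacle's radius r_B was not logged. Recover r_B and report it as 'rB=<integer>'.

m = -4736
d = (-17, 5);  v_rel = (1, -5),  |v_rel|² = 26
v_rel×d = (1)·(5) − (-5)·(-17) = -80
since m = R²·26 − (-80)²:  R² = (6400 + -4736) / 26 = 64
R = √64 = 8  ⇒  r_B = 8 − 3 = 5

rB=5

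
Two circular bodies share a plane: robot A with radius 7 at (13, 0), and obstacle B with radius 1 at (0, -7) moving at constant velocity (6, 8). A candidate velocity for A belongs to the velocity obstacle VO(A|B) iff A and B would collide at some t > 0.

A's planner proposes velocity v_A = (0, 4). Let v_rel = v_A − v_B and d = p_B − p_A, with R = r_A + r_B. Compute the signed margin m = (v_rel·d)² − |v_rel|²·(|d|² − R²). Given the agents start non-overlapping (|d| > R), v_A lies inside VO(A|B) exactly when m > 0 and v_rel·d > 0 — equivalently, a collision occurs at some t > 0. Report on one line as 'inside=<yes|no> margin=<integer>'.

d = (-13, -7),  |d|² = 218;  R = 7+1 = 8,  c = 218−8² = 154
v_rel = (-6, -4),  |v_rel|² = 52;  v_rel·d = (-6)·(-13) + (-4)·(-7) = 106
52·t² − 212·t + 154 = 0  ⇒  m = 106² − 52·154 = 3228
m = 3228 > 0,  v_rel·d = 106 > 0  ⇒  inside

inside=yes margin=3228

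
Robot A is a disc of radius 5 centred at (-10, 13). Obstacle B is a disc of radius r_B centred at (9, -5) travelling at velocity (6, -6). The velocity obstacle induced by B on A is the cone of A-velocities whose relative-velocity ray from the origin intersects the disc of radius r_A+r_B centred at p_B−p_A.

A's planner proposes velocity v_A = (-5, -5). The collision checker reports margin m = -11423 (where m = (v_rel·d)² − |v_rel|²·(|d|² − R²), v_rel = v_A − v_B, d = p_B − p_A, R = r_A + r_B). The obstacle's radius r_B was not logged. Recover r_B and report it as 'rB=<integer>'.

m = -11423
d = (19, -18);  v_rel = (-11, 1),  |v_rel|² = 122
v_rel×d = (-11)·(-18) − (1)·(19) = 179
since m = R²·122 − 179²:  R² = (32041 + -11423) / 122 = 169
R = √169 = 13  ⇒  r_B = 13 − 5 = 8

rB=8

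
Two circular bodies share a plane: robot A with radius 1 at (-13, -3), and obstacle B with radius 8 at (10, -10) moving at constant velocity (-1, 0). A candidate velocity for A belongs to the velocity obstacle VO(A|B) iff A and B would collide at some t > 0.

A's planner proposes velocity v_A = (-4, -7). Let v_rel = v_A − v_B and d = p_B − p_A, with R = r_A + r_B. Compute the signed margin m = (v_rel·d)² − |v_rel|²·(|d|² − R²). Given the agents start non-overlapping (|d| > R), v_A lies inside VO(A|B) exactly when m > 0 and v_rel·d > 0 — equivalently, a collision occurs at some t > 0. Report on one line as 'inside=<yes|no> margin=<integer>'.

d = (23, -7),  |d|² = 578;  R = 1+8 = 9,  c = 578−9² = 497
v_rel = (-3, -7),  |v_rel|² = 58;  v_rel·d = (-3)·(23) + (-7)·(-7) = -20
58·t² + 40·t + 497 = 0  ⇒  m = (-20)² − 58·497 = -28426
m = -28426 < 0,  v_rel·d = -20 < 0  ⇒  outside

inside=no margin=-28426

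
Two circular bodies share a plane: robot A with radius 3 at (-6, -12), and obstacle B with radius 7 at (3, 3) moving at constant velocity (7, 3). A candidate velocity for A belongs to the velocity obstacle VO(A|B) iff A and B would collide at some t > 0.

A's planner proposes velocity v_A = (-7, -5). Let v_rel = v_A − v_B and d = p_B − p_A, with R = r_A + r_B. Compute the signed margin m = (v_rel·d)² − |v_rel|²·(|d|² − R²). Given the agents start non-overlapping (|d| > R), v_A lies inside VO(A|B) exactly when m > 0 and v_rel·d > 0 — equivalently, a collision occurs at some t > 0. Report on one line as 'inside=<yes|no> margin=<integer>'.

d = (9, 15),  |d|² = 306;  R = 3+7 = 10,  c = 306−10² = 206
v_rel = (-14, -8),  |v_rel|² = 260;  v_rel·d = (-14)·(9) + (-8)·(15) = -246
260·t² + 492·t + 206 = 0  ⇒  m = (-246)² − 260·206 = 6956
m = 6956 > 0,  v_rel·d = -246 < 0  ⇒  outside

inside=no margin=6956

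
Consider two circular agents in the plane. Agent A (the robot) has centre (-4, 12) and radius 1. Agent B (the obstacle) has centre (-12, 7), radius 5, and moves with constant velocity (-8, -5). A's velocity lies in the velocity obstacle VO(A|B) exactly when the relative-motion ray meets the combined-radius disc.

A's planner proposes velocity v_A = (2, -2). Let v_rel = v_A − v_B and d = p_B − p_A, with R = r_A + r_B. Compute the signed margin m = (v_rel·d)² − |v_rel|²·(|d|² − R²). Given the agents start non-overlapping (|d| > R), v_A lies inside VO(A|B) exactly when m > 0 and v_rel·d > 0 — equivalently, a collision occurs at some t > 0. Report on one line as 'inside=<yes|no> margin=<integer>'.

d = (-8, -5),  |d|² = 89;  R = 1+5 = 6,  c = 89−6² = 53
v_rel = (10, 3),  |v_rel|² = 109;  v_rel·d = (10)·(-8) + (3)·(-5) = -95
109·t² + 190·t + 53 = 0  ⇒  m = (-95)² − 109·53 = 3248
m = 3248 > 0,  v_rel·d = -95 < 0  ⇒  outside

inside=no margin=3248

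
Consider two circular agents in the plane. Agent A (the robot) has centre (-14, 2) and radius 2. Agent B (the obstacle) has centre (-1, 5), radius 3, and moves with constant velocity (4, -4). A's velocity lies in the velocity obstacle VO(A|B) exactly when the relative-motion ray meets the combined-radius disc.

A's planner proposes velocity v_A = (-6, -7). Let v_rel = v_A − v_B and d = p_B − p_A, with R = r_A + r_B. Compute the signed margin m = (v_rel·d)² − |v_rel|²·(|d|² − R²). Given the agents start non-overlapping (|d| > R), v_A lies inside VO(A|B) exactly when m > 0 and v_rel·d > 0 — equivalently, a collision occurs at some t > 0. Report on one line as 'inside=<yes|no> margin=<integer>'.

d = (13, 3),  |d|² = 178;  R = 2+3 = 5,  c = 178−5² = 153
v_rel = (-10, -3),  |v_rel|² = 109;  v_rel·d = (-10)·(13) + (-3)·(3) = -139
109·t² + 278·t + 153 = 0  ⇒  m = (-139)² − 109·153 = 2644
m = 2644 > 0,  v_rel·d = -139 < 0  ⇒  outside

inside=no margin=2644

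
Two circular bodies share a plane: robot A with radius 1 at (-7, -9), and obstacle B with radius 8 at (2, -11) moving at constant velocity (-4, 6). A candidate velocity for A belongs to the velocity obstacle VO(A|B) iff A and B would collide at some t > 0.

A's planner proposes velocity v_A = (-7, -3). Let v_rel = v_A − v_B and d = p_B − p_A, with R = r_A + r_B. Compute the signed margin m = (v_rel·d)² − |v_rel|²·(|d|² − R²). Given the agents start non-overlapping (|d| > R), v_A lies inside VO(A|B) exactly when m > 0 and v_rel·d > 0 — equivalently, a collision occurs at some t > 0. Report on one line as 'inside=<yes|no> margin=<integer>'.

d = (9, -2),  |d|² = 85;  R = 1+8 = 9,  c = 85−9² = 4
v_rel = (-3, -9),  |v_rel|² = 90;  v_rel·d = (-3)·(9) + (-9)·(-2) = -9
90·t² + 18·t + 4 = 0  ⇒  m = (-9)² − 90·4 = -279
m = -279 < 0,  v_rel·d = -9 < 0  ⇒  outside

inside=no margin=-279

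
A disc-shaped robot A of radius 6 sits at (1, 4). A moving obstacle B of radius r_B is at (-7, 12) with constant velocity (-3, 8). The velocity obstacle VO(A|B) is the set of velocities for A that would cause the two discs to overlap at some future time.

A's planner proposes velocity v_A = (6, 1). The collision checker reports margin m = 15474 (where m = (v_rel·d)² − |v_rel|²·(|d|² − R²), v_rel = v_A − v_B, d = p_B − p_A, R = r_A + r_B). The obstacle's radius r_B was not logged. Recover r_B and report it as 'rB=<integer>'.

m = 15474
d = (-8, 8);  v_rel = (9, -7),  |v_rel|² = 130
v_rel×d = (9)·(8) − (-7)·(-8) = 16
since m = R²·130 − 16²:  R² = (256 + 15474) / 130 = 121
R = √121 = 11  ⇒  r_B = 11 − 6 = 5

rB=5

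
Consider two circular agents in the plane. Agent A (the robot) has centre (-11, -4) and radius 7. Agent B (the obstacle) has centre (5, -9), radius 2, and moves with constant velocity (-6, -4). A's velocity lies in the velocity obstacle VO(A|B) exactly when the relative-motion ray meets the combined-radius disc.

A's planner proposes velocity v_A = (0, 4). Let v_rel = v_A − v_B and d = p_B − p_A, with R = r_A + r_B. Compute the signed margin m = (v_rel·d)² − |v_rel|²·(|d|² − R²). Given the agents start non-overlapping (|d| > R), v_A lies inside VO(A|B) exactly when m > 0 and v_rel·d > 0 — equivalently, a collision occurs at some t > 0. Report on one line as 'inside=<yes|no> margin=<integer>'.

d = (16, -5),  |d|² = 281;  R = 7+2 = 9,  c = 281−9² = 200
v_rel = (6, 8),  |v_rel|² = 100;  v_rel·d = (6)·(16) + (8)·(-5) = 56
100·t² − 112·t + 200 = 0  ⇒  m = 56² − 100·200 = -16864
m = -16864 < 0,  v_rel·d = 56 > 0  ⇒  outside

inside=no margin=-16864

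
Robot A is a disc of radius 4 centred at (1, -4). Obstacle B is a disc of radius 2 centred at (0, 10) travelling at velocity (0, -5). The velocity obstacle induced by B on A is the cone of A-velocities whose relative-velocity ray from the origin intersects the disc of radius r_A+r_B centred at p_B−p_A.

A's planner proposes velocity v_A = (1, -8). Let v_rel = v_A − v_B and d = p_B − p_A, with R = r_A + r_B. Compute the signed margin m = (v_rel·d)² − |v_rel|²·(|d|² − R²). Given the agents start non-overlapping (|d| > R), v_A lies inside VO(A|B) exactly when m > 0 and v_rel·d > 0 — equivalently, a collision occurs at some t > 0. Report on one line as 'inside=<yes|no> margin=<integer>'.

d = (-1, 14),  |d|² = 197;  R = 4+2 = 6,  c = 197−6² = 161
v_rel = (1, -3),  |v_rel|² = 10;  v_rel·d = (1)·(-1) + (-3)·(14) = -43
10·t² + 86·t + 161 = 0  ⇒  m = (-43)² − 10·161 = 239
m = 239 > 0,  v_rel·d = -43 < 0  ⇒  outside

inside=no margin=239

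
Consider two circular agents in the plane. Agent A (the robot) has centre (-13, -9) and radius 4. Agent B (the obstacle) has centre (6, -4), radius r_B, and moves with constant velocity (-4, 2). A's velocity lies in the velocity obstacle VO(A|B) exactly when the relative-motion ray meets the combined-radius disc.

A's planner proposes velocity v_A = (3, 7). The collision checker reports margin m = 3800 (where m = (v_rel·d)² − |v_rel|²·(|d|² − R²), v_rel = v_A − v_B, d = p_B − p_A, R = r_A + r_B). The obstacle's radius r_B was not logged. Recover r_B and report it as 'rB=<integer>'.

m = 3800
d = (19, 5);  v_rel = (7, 5),  |v_rel|² = 74
v_rel×d = (7)·(5) − (5)·(19) = -60
since m = R²·74 − (-60)²:  R² = (3600 + 3800) / 74 = 100
R = √100 = 10  ⇒  r_B = 10 − 4 = 6

rB=6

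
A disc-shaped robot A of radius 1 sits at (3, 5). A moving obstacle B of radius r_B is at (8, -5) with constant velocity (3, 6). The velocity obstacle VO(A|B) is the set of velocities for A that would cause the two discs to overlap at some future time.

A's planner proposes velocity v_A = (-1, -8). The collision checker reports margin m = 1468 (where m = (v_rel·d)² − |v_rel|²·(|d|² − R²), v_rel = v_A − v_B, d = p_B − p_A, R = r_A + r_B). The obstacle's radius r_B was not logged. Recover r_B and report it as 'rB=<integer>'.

m = 1468
d = (5, -10);  v_rel = (-4, -14),  |v_rel|² = 212
v_rel×d = (-4)·(-10) − (-14)·(5) = 110
since m = R²·212 − 110²:  R² = (12100 + 1468) / 212 = 64
R = √64 = 8  ⇒  r_B = 8 − 1 = 7

rB=7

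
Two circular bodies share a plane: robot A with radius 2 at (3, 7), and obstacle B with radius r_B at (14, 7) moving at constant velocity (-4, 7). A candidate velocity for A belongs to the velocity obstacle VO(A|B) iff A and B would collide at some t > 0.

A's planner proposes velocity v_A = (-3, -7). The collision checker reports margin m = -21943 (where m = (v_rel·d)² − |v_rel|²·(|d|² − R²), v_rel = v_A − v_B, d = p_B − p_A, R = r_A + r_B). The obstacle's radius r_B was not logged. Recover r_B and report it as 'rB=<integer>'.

m = -21943
d = (11, 0);  v_rel = (1, -14),  |v_rel|² = 197
v_rel×d = (1)·(0) − (-14)·(11) = 154
since m = R²·197 − 154²:  R² = (23716 + -21943) / 197 = 9
R = √9 = 3  ⇒  r_B = 3 − 2 = 1

rB=1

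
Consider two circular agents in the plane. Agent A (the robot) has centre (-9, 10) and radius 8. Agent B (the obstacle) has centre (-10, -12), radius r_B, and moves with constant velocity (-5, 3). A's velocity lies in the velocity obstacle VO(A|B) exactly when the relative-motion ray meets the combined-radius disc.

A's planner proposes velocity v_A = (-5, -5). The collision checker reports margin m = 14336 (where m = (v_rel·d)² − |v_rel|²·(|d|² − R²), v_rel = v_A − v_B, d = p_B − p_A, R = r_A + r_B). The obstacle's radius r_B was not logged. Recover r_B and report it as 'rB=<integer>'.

m = 14336
d = (-1, -22);  v_rel = (0, -8),  |v_rel|² = 64
v_rel×d = (0)·(-22) − (-8)·(-1) = -8
since m = R²·64 − (-8)²:  R² = (64 + 14336) / 64 = 225
R = √225 = 15  ⇒  r_B = 15 − 8 = 7

rB=7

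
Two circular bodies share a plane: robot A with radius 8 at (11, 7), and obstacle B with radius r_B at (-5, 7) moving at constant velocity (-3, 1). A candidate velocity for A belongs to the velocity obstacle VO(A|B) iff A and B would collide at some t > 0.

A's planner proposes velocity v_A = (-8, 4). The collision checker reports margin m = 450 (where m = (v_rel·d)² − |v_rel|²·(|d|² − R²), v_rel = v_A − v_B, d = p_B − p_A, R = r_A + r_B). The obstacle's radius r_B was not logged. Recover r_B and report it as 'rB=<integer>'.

m = 450
d = (-16, 0);  v_rel = (-5, 3),  |v_rel|² = 34
v_rel×d = (-5)·(0) − (3)·(-16) = 48
since m = R²·34 − 48²:  R² = (2304 + 450) / 34 = 81
R = √81 = 9  ⇒  r_B = 9 − 8 = 1

rB=1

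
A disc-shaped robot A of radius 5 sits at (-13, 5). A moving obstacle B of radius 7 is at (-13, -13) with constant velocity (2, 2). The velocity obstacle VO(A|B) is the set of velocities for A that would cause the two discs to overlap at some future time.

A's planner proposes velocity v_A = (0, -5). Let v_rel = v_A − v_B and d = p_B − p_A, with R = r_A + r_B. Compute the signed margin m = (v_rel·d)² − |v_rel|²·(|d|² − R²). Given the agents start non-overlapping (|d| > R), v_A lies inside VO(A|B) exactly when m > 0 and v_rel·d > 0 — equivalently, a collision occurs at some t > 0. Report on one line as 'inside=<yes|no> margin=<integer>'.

d = (0, -18),  |d|² = 324;  R = 5+7 = 12,  c = 324−12² = 180
v_rel = (-2, -7),  |v_rel|² = 53;  v_rel·d = (-2)·(0) + (-7)·(-18) = 126
53·t² − 252·t + 180 = 0  ⇒  m = 126² − 53·180 = 6336
m = 6336 > 0,  v_rel·d = 126 > 0  ⇒  inside

inside=yes margin=6336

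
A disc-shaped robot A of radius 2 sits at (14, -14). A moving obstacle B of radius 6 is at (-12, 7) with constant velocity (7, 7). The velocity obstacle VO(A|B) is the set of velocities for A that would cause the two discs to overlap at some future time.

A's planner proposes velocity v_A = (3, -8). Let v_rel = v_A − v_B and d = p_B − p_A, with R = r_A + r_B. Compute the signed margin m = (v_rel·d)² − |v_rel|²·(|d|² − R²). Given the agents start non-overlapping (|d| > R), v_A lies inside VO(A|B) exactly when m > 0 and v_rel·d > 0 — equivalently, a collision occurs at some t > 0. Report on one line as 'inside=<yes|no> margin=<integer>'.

d = (-26, 21),  |d|² = 1117;  R = 2+6 = 8,  c = 1117−8² = 1053
v_rel = (-4, -15),  |v_rel|² = 241;  v_rel·d = (-4)·(-26) + (-15)·(21) = -211
241·t² + 422·t + 1053 = 0  ⇒  m = (-211)² − 241·1053 = -209252
m = -209252 < 0,  v_rel·d = -211 < 0  ⇒  outside

inside=no margin=-209252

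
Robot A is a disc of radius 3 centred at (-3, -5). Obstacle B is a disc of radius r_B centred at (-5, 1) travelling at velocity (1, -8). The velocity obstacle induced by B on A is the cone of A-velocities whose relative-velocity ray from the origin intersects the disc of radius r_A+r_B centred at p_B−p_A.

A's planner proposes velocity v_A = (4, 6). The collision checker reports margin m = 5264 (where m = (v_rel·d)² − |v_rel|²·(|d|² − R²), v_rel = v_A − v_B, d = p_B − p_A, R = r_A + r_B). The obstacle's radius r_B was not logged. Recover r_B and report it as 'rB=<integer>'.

m = 5264
d = (-2, 6);  v_rel = (3, 14),  |v_rel|² = 205
v_rel×d = (3)·(6) − (14)·(-2) = 46
since m = R²·205 − 46²:  R² = (2116 + 5264) / 205 = 36
R = √36 = 6  ⇒  r_B = 6 − 3 = 3

rB=3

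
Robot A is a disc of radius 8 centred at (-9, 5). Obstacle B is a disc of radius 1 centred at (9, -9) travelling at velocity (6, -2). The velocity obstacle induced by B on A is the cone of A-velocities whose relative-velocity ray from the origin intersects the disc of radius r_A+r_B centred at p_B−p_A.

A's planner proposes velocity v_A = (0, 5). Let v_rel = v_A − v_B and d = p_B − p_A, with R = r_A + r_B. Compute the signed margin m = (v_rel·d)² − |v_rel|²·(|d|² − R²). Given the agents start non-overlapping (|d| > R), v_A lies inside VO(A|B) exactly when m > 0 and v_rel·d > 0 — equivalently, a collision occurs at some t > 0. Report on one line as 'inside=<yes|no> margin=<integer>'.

d = (18, -14),  |d|² = 520;  R = 8+1 = 9,  c = 520−9² = 439
v_rel = (-6, 7),  |v_rel|² = 85;  v_rel·d = (-6)·(18) + (7)·(-14) = -206
85·t² + 412·t + 439 = 0  ⇒  m = (-206)² − 85·439 = 5121
m = 5121 > 0,  v_rel·d = -206 < 0  ⇒  outside

inside=no margin=5121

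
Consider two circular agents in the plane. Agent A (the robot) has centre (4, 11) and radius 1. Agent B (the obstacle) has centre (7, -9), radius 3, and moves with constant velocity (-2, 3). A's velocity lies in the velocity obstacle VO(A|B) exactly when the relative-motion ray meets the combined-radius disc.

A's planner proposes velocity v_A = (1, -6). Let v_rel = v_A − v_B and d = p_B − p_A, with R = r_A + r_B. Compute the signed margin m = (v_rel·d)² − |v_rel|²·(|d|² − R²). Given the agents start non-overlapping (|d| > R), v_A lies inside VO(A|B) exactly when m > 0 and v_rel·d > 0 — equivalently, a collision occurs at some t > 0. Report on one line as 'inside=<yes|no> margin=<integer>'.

d = (3, -20),  |d|² = 409;  R = 1+3 = 4,  c = 409−4² = 393
v_rel = (3, -9),  |v_rel|² = 90;  v_rel·d = (3)·(3) + (-9)·(-20) = 189
90·t² − 378·t + 393 = 0  ⇒  m = 189² − 90·393 = 351
m = 351 > 0,  v_rel·d = 189 > 0  ⇒  inside

inside=yes margin=351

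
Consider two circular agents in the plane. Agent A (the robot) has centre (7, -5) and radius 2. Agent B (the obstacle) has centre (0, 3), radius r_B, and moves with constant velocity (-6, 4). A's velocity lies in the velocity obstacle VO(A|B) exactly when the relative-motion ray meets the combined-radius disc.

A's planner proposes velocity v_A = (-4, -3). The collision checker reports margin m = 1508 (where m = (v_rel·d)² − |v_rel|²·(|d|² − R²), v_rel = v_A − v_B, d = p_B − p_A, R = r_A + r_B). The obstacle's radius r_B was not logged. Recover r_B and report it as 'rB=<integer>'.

m = 1508
d = (-7, 8);  v_rel = (2, -7),  |v_rel|² = 53
v_rel×d = (2)·(8) − (-7)·(-7) = -33
since m = R²·53 − (-33)²:  R² = (1089 + 1508) / 53 = 49
R = √49 = 7  ⇒  r_B = 7 − 2 = 5

rB=5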